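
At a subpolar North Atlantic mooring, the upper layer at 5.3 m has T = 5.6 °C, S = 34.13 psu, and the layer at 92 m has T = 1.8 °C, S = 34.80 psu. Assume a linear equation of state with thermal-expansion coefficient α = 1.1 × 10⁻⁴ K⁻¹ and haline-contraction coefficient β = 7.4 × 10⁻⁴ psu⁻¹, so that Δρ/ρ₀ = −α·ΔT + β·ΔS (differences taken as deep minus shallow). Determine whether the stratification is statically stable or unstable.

stable

ΔT = 1.8 − 5.6 = -3.8 K and ΔS = 34.80 − 34.13 = +0.67 psu (deep − shallow).
−αΔT = 4.18 × 10⁻⁴; βΔS = 4.958 × 10⁻⁴; sum Δρ/ρ₀ = 9.138 × 10⁻⁴.
Δρ/ρ₀ > 0, so Δρ > 0: deeper water is denser → statically stable.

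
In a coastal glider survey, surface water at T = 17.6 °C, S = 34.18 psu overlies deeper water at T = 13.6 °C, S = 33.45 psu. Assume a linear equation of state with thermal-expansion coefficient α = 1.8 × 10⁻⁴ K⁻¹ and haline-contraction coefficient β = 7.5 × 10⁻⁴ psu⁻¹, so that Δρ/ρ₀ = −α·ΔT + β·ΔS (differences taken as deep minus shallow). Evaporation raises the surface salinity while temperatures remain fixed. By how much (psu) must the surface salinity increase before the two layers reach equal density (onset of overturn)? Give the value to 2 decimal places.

0.23 psu

Neutral buoyancy requires −α(T_deep − T_surf) + β(S_deep − S_surf′) = 0.
S_surf′ = S_deep − (α/β)·ΔT = 33.45 − (1.8 × 10⁻⁴/7.5 × 10⁻⁴)·(-4.0) = 34.4100 psu.
Increase required: 34.4100 − 34.18 = 0.2300 psu.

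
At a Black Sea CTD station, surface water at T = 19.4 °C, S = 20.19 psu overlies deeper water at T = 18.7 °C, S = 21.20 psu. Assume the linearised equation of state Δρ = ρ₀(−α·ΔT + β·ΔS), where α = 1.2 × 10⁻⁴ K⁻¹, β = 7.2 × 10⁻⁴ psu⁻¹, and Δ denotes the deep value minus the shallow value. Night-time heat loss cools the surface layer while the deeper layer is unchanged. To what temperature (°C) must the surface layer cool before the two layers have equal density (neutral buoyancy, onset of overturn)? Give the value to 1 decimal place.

12.6 °C

Neutral buoyancy requires Δρ = 0, i.e. −α(T_deep − T_surf′) + β(S_deep − S_surf) = 0.
T_surf′ = T_deep − (β/α)·ΔS = 18.7 − (7.2 × 10⁻⁴/1.2 × 10⁻⁴)·(+1.01) = 12.640 °C.
Cooling required: 19.4 − (12.640) = 6.760 °C.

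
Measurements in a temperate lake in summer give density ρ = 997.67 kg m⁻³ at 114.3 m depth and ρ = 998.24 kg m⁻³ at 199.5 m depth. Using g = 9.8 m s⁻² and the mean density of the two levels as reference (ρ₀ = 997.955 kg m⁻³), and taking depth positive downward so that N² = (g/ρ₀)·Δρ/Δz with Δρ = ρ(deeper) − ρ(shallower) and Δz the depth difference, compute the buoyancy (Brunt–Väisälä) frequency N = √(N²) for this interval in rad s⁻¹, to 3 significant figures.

8.11 × 10⁻³ rad s⁻¹

Δρ = 998.24 − 997.67 = 0.57 kg m⁻³ over Δz = 199.5 − 114.3 = 85.2 m.
N² = (9.8/997.955) × (0.57/85.2) = 6.5698 × 10⁻⁵ s⁻².
N = √(6.5698 × 10⁻⁵) = 8.1054 × 10⁻³ rad s⁻¹ ≈ 8.11 × 10⁻³ rad s⁻¹.
N² > 0, so the interval is statically stable.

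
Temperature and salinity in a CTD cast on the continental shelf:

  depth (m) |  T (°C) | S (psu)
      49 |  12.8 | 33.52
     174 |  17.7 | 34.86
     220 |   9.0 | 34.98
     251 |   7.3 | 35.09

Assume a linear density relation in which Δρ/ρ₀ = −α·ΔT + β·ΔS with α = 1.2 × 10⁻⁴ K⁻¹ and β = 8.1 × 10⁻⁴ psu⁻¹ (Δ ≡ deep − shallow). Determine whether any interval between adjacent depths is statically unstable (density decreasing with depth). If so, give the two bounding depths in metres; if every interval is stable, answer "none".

none

Evaluate Δρ/ρ₀ = −αΔT + βΔS across each adjacent pair:
  49–174 m: −αΔT+βΔS = −(1.2 × 10⁻⁴)(+4.9)+(8.1 × 10⁻⁴)(+1.34) = 5.0 × 10⁻⁴ → stable
  174–220 m: −αΔT+βΔS = −(1.2 × 10⁻⁴)(-8.7)+(8.1 × 10⁻⁴)(+0.12) = 1.1 × 10⁻³ → stable
  220–251 m: −αΔT+βΔS = −(1.2 × 10⁻⁴)(-1.7)+(8.1 × 10⁻⁴)(+0.11) = 2.9 × 10⁻⁴ → stable
Every interval has Δρ > 0: the column is stably stratified throughout.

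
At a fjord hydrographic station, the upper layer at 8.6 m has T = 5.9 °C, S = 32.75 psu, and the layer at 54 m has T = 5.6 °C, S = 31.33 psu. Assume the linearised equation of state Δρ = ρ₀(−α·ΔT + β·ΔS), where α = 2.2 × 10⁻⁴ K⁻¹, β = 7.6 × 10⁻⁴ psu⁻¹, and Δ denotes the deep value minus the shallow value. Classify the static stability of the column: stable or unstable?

ΔT = 5.6 − 5.9 = -0.3 K and ΔS = 31.33 − 32.75 = -1.42 psu (deep − shallow).
−αΔT = 6.60 × 10⁻⁵; βΔS = -1.0792 × 10⁻³; sum Δρ/ρ₀ = -1.0132 × 10⁻³.
Δρ/ρ₀ < 0, so Δρ < 0: deeper water is lighter → statically unstable; the column would overturn.

unstable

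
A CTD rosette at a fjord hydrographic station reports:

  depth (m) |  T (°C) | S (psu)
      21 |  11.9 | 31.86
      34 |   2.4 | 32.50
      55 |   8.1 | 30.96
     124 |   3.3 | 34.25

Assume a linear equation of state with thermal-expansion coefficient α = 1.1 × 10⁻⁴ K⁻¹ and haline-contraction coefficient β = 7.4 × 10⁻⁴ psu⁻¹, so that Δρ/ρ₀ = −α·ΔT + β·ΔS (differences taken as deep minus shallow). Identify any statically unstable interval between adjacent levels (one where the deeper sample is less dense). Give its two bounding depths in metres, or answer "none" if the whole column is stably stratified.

Evaluate Δρ/ρ₀ = −αΔT + βΔS across each adjacent pair:
  21–34 m: −αΔT+βΔS = −(1.1 × 10⁻⁴)(-9.5)+(7.4 × 10⁻⁴)(+0.64) = 1.5 × 10⁻³ → stable
  34–55 m: −αΔT+βΔS = −(1.1 × 10⁻⁴)(+5.7)+(7.4 × 10⁻⁴)(-1.54) = -1.8 × 10⁻³ → UNSTABLE
  55–124 m: −αΔT+βΔS = −(1.1 × 10⁻⁴)(-4.8)+(7.4 × 10⁻⁴)(+3.29) = 3.0 × 10⁻³ → stable
The 34–55 m interval has Δρ < 0: lighter water underlies denser water.

34–55 m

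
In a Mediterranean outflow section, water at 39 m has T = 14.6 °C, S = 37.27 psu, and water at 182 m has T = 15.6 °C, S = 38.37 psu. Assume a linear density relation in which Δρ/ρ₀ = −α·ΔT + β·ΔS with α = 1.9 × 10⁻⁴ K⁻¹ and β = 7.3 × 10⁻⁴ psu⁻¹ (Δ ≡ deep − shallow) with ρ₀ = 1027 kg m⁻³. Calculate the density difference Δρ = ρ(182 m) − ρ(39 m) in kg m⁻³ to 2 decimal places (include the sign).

+0.63 kg m⁻³

ΔT = +1.0 K, ΔS = +1.10 psu (deep − shallow).
Δρ/ρ₀ = −(1.9 × 10⁻⁴)(+1.0) + (7.3 × 10⁻⁴)(+1.10) = 6.13 × 10⁻⁴.
Δρ = 1027 × (6.13 × 10⁻⁴) = +0.63 kg m⁻³.
Positive Δρ: denser below, stable.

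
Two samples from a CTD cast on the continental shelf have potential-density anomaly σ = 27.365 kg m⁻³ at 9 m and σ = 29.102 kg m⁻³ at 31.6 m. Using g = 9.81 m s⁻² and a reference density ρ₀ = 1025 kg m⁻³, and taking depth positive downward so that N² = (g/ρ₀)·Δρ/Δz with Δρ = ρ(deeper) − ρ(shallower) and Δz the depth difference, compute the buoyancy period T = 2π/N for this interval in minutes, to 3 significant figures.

Δρ = 1029.102 − 1027.365 = 1.737 kg m⁻³ over Δz = 31.6 − 9 = 22.6 m.
N² = (9.81/1025) × (1.737/22.6) = 7.3559 × 10⁻⁴ s⁻².
N = √(7.3559 × 10⁻⁴) = 0.027122 rad s⁻¹, so T = 2π/N = 231.66 s = 3.8610 min ≈ 3.86 min.

3.86 min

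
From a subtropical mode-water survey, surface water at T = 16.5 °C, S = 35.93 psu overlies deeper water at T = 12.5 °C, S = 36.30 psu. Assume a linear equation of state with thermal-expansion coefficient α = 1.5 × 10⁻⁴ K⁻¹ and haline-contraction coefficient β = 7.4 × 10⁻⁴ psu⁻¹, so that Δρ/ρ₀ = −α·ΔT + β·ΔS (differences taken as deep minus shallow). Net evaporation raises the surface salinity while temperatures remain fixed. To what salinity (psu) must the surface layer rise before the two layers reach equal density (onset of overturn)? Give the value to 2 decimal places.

Neutral buoyancy requires −α(T_deep − T_surf) + β(S_deep − S_surf′) = 0.
S_surf′ = S_deep − (α/β)·ΔT = 36.30 − (1.5 × 10⁻⁴/7.4 × 10⁻⁴)·(-4.0) = 37.1108 psu.
Increase required: 37.1108 − 35.93 = 1.1808 psu.

37.11 psu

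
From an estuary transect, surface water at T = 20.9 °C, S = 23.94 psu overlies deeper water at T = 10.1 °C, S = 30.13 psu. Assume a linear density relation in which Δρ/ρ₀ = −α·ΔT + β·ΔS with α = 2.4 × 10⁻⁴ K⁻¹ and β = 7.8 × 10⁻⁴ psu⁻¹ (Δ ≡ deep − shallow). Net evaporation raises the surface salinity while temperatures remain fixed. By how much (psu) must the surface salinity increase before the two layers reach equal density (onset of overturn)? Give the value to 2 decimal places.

9.51 psu

Neutral buoyancy requires −α(T_deep − T_surf) + β(S_deep − S_surf′) = 0.
S_surf′ = S_deep − (α/β)·ΔT = 30.13 − (2.4 × 10⁻⁴/7.8 × 10⁻⁴)·(-10.8) = 33.4531 psu.
Increase required: 33.4531 − 23.94 = 9.5131 psu.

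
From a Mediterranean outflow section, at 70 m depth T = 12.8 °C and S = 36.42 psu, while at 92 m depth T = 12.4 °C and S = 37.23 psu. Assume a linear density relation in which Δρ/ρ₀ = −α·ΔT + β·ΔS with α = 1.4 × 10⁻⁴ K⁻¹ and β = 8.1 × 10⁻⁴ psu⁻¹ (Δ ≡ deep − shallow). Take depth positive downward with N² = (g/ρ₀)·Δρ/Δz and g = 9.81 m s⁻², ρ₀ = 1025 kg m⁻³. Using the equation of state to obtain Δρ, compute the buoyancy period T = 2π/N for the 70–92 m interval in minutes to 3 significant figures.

5.88 min

ΔT = -0.4 K, ΔS = +0.81 psu (deep − shallow).
Δρ/ρ₀ = −αΔT + βΔS = 5.60 × 10⁻⁵ + 6.561 × 10⁻⁴ = 7.121 × 10⁻⁴, so Δρ ≈ 0.7299 kg m⁻³.
N² = (g/ρ₀)·Δρ/Δz = g·(Δρ/ρ₀)/Δz = 9.81 × 7.121 × 10⁻⁴ / 22 = 3.1753 × 10⁻⁴ s⁻².
N = √(3.1753 × 10⁻⁴) = 0.017819 rad s⁻¹ → T = 2π/N = 352.61 s = 5.8768 min ≈ 5.88 min.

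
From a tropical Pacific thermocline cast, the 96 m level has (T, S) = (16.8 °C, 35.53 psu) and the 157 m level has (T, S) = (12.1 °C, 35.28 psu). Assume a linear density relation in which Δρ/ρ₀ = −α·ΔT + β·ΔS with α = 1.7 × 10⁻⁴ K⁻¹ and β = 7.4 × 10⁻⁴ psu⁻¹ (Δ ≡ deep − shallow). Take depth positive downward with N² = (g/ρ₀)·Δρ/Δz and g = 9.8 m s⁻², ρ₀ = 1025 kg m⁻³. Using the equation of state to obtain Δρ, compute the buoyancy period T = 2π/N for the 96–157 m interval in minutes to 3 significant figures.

ΔT = -4.7 K, ΔS = -0.25 psu (deep − shallow).
Δρ/ρ₀ = −αΔT + βΔS = 7.99 × 10⁻⁴ − 1.85 × 10⁻⁴ = 6.14 × 10⁻⁴, so Δρ ≈ 0.6294 kg m⁻³.
N² = (g/ρ₀)·Δρ/Δz = g·(Δρ/ρ₀)/Δz = 9.8 × 6.14 × 10⁻⁴ / 61 = 9.8643 × 10⁻⁵ s⁻².
N = √(9.8643 × 10⁻⁵) = 9.9319 × 10⁻³ rad s⁻¹ → T = 2π/N = 632.63 s = 10.544 min ≈ 10.5 min.

10.5 min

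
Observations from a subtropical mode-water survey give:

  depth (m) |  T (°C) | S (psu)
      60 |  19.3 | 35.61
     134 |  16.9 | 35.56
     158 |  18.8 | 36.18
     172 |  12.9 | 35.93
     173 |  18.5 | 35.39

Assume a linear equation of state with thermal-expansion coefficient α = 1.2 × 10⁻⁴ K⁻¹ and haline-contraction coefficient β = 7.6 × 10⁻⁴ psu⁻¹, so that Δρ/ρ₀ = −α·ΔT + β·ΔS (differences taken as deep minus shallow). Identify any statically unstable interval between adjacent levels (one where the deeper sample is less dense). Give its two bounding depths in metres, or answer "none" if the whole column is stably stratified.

172–173 m

Evaluate Δρ/ρ₀ = −αΔT + βΔS across each adjacent pair:
  60–134 m: −αΔT+βΔS = −(1.2 × 10⁻⁴)(-2.4)+(7.6 × 10⁻⁴)(-0.05) = 2.5 × 10⁻⁴ → stable
  134–158 m: −αΔT+βΔS = −(1.2 × 10⁻⁴)(+1.9)+(7.6 × 10⁻⁴)(+0.62) = 2.4 × 10⁻⁴ → stable
  158–172 m: −αΔT+βΔS = −(1.2 × 10⁻⁴)(-5.9)+(7.6 × 10⁻⁴)(-0.25) = 5.2 × 10⁻⁴ → stable
  172–173 m: −αΔT+βΔS = −(1.2 × 10⁻⁴)(+5.6)+(7.6 × 10⁻⁴)(-0.54) = -1.1 × 10⁻³ → UNSTABLE
The 172–173 m interval has Δρ < 0: lighter water underlies denser water.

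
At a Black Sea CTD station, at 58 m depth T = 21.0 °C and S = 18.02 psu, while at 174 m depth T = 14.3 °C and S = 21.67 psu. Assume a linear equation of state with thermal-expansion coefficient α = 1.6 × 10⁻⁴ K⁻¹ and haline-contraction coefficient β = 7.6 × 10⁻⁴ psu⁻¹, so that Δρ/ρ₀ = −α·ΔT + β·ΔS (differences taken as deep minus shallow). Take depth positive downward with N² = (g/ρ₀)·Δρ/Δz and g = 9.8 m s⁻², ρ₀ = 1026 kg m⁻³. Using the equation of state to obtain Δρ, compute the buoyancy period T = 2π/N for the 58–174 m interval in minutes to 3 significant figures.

5.81 min

ΔT = -6.7 K, ΔS = +3.65 psu (deep − shallow).
Δρ/ρ₀ = −αΔT + βΔS = 1.072 × 10⁻³ + 2.774 × 10⁻³ = 3.846 × 10⁻³, so Δρ ≈ 3.946 kg m⁻³.
N² = (g/ρ₀)·Δρ/Δz = g·(Δρ/ρ₀)/Δz = 9.8 × 3.846 × 10⁻³ / 116 = 3.2492 × 10⁻⁴ s⁻².
N = √(3.2492 × 10⁻⁴) = 0.018026 rad s⁻¹ → T = 2π/N = 348.56 s = 5.8093 min ≈ 5.81 min.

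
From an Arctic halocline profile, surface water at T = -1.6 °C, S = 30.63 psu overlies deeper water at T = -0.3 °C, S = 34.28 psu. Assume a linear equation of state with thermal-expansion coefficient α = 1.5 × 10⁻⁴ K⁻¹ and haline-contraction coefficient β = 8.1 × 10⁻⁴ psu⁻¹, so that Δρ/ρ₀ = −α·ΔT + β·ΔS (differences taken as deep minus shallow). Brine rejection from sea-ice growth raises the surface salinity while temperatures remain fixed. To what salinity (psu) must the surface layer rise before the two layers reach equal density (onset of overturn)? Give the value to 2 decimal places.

Neutral buoyancy requires −α(T_deep − T_surf) + β(S_deep − S_surf′) = 0.
S_surf′ = S_deep − (α/β)·ΔT = 34.28 − (1.5 × 10⁻⁴/8.1 × 10⁻⁴)·(+1.3) = 34.0393 psu.
Increase required: 34.0393 − 30.63 = 3.4093 psu.

34.04 psu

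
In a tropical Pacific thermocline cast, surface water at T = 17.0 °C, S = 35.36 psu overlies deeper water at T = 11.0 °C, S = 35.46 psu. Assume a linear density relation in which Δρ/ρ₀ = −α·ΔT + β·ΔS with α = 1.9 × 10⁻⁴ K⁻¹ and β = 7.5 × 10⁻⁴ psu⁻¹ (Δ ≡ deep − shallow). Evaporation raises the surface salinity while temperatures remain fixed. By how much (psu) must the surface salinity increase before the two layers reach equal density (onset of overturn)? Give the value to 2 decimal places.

1.62 psu

Neutral buoyancy requires −α(T_deep − T_surf) + β(S_deep − S_surf′) = 0.
S_surf′ = S_deep − (α/β)·ΔT = 35.46 − (1.9 × 10⁻⁴/7.5 × 10⁻⁴)·(-6.0) = 36.9800 psu.
Increase required: 36.9800 − 35.36 = 1.6200 psu.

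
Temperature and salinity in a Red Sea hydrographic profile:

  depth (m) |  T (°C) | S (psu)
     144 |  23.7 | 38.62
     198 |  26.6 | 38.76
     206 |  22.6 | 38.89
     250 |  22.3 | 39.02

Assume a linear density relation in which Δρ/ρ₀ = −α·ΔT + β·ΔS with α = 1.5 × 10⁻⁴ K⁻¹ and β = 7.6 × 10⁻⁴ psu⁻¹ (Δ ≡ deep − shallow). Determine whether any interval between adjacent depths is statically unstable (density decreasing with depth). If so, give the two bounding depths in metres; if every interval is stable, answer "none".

Evaluate Δρ/ρ₀ = −αΔT + βΔS across each adjacent pair:
  144–198 m: −αΔT+βΔS = −(1.5 × 10⁻⁴)(+2.9)+(7.6 × 10⁻⁴)(+0.14) = -3.3 × 10⁻⁴ → UNSTABLE
  198–206 m: −αΔT+βΔS = −(1.5 × 10⁻⁴)(-4.0)+(7.6 × 10⁻⁴)(+0.13) = 7.0 × 10⁻⁴ → stable
  206–250 m: −αΔT+βΔS = −(1.5 × 10⁻⁴)(-0.3)+(7.6 × 10⁻⁴)(+0.13) = 1.4 × 10⁻⁴ → stable
The 144–198 m interval has Δρ < 0: lighter water underlies denser water.

144–198 m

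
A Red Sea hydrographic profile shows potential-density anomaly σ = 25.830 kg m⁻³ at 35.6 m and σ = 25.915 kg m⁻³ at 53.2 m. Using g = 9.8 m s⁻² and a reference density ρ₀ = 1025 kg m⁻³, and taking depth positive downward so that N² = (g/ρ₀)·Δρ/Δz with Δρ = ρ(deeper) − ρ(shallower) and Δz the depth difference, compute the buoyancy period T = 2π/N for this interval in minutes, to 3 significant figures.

15.4 min

Δρ = 1025.915 − 1025.830 = 0.085 kg m⁻³ over Δz = 53.2 − 35.6 = 17.6 m.
N² = (9.8/1025) × (0.085/17.6) = 4.6175 × 10⁻⁵ s⁻².
N = √(4.6175 × 10⁻⁵) = 6.7952 × 10⁻³ rad s⁻¹, so T = 2π/N = 924.65 s = 15.411 min ≈ 15.4 min.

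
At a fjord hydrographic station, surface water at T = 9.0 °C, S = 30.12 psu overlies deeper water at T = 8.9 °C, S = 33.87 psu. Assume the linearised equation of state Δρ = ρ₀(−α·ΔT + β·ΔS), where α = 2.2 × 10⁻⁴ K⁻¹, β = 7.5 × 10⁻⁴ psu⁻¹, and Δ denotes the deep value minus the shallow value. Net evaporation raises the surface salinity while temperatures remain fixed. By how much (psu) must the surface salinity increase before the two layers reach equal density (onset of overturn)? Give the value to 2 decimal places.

3.78 psu

Neutral buoyancy requires −α(T_deep − T_surf) + β(S_deep − S_surf′) = 0.
S_surf′ = S_deep − (α/β)·ΔT = 33.87 − (2.2 × 10⁻⁴/7.5 × 10⁻⁴)·(-0.1) = 33.8993 psu.
Increase required: 33.8993 − 30.12 = 3.7793 psu.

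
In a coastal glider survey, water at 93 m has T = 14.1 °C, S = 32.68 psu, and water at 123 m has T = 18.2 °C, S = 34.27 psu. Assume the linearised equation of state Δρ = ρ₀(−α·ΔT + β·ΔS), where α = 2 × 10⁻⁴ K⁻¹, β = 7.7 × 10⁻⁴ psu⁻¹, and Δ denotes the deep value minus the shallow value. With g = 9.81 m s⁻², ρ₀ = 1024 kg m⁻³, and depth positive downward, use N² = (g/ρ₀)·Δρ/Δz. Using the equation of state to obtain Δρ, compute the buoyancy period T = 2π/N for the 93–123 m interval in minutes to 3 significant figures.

9.11 min

ΔT = +4.1 K, ΔS = +1.59 psu (deep − shallow).
Δρ/ρ₀ = −αΔT + βΔS = -8.20 × 10⁻⁴ + 1.2243 × 10⁻³ = 4.043 × 10⁻⁴, so Δρ ≈ 0.4140 kg m⁻³.
N² = (g/ρ₀)·Δρ/Δz = g·(Δρ/ρ₀)/Δz = 9.81 × 4.043 × 10⁻⁴ / 30 = 1.3221 × 10⁻⁴ s⁻².
N = √(1.3221 × 10⁻⁴) = 0.011498 rad s⁻¹ → T = 2π/N = 546.46 s = 9.1077 min ≈ 9.11 min.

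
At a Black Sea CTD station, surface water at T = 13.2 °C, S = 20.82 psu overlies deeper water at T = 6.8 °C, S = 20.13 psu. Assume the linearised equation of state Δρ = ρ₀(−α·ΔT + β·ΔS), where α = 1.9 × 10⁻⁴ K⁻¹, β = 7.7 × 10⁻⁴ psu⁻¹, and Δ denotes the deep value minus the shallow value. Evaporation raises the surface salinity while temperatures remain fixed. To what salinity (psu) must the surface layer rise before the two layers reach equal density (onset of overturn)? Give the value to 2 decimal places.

Neutral buoyancy requires −α(T_deep − T_surf) + β(S_deep − S_surf′) = 0.
S_surf′ = S_deep − (α/β)·ΔT = 20.13 − (1.9 × 10⁻⁴/7.7 × 10⁻⁴)·(-6.4) = 21.7092 psu.
Increase required: 21.7092 − 20.82 = 0.8892 psu.

21.71 psu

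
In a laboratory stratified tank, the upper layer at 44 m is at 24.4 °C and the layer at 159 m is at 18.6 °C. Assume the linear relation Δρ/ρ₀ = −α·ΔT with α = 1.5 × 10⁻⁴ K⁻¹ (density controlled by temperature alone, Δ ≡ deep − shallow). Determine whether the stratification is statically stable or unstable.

ΔT = 18.6 − 24.4 = -5.8 K, so Δρ/ρ₀ = −αΔT = 8.70 × 10⁻⁴.
Δρ/ρ₀ > 0, so Δρ > 0: deeper water is denser → statically stable.

stable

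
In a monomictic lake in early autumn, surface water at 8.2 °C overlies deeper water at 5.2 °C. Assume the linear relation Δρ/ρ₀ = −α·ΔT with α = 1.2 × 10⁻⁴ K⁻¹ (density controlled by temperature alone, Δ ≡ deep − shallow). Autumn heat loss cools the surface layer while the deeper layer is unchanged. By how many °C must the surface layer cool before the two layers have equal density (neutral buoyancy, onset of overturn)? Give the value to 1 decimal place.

With temperature the only control, equal density requires T_surf′ = T_deep.
T_surf′ = 5.2 °C.
Cooling required: 8.2 − 5.2 = 3.0 °C.

3.0 °C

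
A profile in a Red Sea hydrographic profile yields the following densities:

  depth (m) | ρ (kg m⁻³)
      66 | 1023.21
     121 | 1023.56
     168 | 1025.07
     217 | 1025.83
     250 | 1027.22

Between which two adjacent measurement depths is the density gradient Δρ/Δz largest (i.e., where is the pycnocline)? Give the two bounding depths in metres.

Compute the density gradient over each adjacent pair:
  66–121 m: Δρ/Δz = 0.35/55 = 6.4 × 10⁻³ kg m⁻⁴
  121–168 m: Δρ/Δz = 1.51/47 = 0.032 kg m⁻⁴
  168–217 m: Δρ/Δz = 0.76/49 = 0.016 kg m⁻⁴
  217–250 m: Δρ/Δz = 1.39/33 = 0.042 kg m⁻⁴
The largest gradient is in the 217–250 m interval — the pycnocline.

217–250 m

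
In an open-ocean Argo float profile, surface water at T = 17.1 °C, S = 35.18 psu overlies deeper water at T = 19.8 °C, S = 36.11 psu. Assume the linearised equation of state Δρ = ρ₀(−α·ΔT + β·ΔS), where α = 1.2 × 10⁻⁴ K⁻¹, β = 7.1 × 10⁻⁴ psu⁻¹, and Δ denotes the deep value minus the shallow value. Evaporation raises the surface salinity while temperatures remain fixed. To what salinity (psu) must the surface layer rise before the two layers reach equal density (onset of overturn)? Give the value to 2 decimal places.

Neutral buoyancy requires −α(T_deep − T_surf) + β(S_deep − S_surf′) = 0.
S_surf′ = S_deep − (α/β)·ΔT = 36.11 − (1.2 × 10⁻⁴/7.1 × 10⁻⁴)·(+2.7) = 35.6537 psu.
Increase required: 35.6537 − 35.18 = 0.4737 psu.

35.65 psu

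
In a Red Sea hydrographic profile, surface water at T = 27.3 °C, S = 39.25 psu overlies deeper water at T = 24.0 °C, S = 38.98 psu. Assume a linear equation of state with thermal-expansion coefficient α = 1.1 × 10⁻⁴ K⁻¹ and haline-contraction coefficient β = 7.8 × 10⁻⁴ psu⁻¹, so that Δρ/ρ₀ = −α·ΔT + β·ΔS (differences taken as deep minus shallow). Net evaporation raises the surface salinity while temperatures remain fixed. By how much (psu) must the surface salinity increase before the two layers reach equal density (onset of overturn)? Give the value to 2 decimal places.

0.20 psu

Neutral buoyancy requires −α(T_deep − T_surf) + β(S_deep − S_surf′) = 0.
S_surf′ = S_deep − (α/β)·ΔT = 38.98 − (1.1 × 10⁻⁴/7.8 × 10⁻⁴)·(-3.3) = 39.4454 psu.
Increase required: 39.4454 − 39.25 = 0.1954 psu.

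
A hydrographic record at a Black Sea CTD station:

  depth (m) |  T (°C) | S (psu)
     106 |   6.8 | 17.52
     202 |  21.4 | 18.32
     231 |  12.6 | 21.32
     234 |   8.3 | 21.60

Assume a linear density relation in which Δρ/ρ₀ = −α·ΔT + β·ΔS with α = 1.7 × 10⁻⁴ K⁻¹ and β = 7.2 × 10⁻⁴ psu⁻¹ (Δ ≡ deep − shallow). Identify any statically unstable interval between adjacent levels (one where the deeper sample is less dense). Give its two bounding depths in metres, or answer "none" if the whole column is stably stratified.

Evaluate Δρ/ρ₀ = −αΔT + βΔS across each adjacent pair:
  106–202 m: −αΔT+βΔS = −(1.7 × 10⁻⁴)(+14.6)+(7.2 × 10⁻⁴)(+0.80) = -1.9 × 10⁻³ → UNSTABLE
  202–231 m: −αΔT+βΔS = −(1.7 × 10⁻⁴)(-8.8)+(7.2 × 10⁻⁴)(+3.00) = 3.7 × 10⁻³ → stable
  231–234 m: −αΔT+βΔS = −(1.7 × 10⁻⁴)(-4.3)+(7.2 × 10⁻⁴)(+0.28) = 9.3 × 10⁻⁴ → stable
The 106–202 m interval has Δρ < 0: lighter water underlies denser water.

106–202 m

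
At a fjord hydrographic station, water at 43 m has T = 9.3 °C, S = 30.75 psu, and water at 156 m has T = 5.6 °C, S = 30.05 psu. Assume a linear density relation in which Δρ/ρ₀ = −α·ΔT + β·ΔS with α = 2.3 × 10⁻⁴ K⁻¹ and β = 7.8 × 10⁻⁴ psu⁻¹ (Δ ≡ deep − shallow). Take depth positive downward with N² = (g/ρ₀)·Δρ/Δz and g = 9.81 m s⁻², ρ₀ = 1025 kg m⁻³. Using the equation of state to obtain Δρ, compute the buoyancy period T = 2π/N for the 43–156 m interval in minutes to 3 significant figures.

20.4 min

ΔT = -3.7 K, ΔS = -0.70 psu (deep − shallow).
Δρ/ρ₀ = −αΔT + βΔS = 8.51 × 10⁻⁴ − 5.46 × 10⁻⁴ = 3.05 × 10⁻⁴, so Δρ ≈ 0.3126 kg m⁻³.
N² = (g/ρ₀)·Δρ/Δz = g·(Δρ/ρ₀)/Δz = 9.81 × 3.05 × 10⁻⁴ / 113 = 2.6478 × 10⁻⁵ s⁻².
N = √(2.6478 × 10⁻⁵) = 5.1457 × 10⁻³ rad s⁻¹ → T = 2π/N = 1.2211 × 10³ s = 20.352 min ≈ 20.4 min.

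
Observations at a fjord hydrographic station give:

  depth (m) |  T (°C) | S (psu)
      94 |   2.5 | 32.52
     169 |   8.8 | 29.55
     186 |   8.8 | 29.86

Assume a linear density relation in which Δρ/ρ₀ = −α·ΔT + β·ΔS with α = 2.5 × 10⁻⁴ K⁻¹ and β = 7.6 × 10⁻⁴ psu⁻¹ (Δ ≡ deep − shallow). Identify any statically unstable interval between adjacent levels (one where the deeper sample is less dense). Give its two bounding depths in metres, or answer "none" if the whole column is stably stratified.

Evaluate Δρ/ρ₀ = −αΔT + βΔS across each adjacent pair:
  94–169 m: −αΔT+βΔS = −(2.5 × 10⁻⁴)(+6.3)+(7.6 × 10⁻⁴)(-2.97) = -3.8 × 10⁻³ → UNSTABLE
  169–186 m: −αΔT+βΔS = −(2.5 × 10⁻⁴)(+0.0)+(7.6 × 10⁻⁴)(+0.31) = 2.4 × 10⁻⁴ → stable
The 94–169 m interval has Δρ < 0: lighter water underlies denser water.

94–169 m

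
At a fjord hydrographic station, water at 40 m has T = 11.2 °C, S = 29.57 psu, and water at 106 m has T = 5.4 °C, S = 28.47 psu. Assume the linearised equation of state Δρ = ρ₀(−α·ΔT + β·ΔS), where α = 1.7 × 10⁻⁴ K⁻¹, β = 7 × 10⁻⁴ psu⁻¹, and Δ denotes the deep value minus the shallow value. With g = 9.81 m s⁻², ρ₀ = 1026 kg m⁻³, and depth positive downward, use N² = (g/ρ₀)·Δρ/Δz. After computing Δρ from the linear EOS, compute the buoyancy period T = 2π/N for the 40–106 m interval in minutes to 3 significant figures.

18.5 min

ΔT = -5.8 K, ΔS = -1.10 psu (deep − shallow).
Δρ/ρ₀ = −αΔT + βΔS = 9.86 × 10⁻⁴ − 7.70 × 10⁻⁴ = 2.16 × 10⁻⁴, so Δρ ≈ 0.2216 kg m⁻³.
N² = (g/ρ₀)·Δρ/Δz = g·(Δρ/ρ₀)/Δz = 9.81 × 2.16 × 10⁻⁴ / 66 = 3.2105 × 10⁻⁵ s⁻².
N = √(3.2105 × 10⁻⁵) = 5.6661 × 10⁻³ rad s⁻¹ → T = 2π/N = 1.1089 × 10³ s = 18.482 min ≈ 18.5 min.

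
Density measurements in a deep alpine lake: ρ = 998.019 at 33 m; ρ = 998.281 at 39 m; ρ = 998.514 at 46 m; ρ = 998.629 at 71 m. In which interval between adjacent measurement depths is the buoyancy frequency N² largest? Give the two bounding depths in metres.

Compute the density gradient over each adjacent pair:
  33–39 m: Δρ/Δz = 0.262/6 = 0.044 kg m⁻⁴
  39–46 m: Δρ/Δz = 0.233/7 = 0.033 kg m⁻⁴
  46–71 m: Δρ/Δz = 0.115/25 = 4.6 × 10⁻³ kg m⁻⁴
The largest gradient is in the 33–39 m interval — the pycnocline.

33–39 m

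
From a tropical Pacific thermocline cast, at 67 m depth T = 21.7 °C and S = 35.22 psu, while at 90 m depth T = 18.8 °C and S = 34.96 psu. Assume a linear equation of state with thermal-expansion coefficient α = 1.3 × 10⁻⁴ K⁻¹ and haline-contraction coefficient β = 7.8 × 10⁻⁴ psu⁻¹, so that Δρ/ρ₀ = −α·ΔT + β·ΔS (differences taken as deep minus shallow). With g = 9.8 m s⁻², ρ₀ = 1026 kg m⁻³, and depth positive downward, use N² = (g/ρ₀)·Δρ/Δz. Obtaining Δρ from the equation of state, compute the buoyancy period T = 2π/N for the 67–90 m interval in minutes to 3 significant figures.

12.2 min

ΔT = -2.9 K, ΔS = -0.26 psu (deep − shallow).
Δρ/ρ₀ = −αΔT + βΔS = 3.77 × 10⁻⁴ − 2.028 × 10⁻⁴ = 1.742 × 10⁻⁴, so Δρ ≈ 0.1787 kg m⁻³.
N² = (g/ρ₀)·Δρ/Δz = g·(Δρ/ρ₀)/Δz = 9.8 × 1.742 × 10⁻⁴ / 23 = 7.4224 × 10⁻⁵ s⁻².
N = √(7.4224 × 10⁻⁵) = 8.6153 × 10⁻³ rad s⁻¹ → T = 2π/N = 729.31 s = 12.155 min ≈ 12.2 min.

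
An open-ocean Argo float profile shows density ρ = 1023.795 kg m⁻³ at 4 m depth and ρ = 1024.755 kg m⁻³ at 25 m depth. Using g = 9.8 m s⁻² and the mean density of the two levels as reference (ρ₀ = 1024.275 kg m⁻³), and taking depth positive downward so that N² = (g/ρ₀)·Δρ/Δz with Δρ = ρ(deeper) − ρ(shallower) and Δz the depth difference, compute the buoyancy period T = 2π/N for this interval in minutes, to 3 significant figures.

Δρ = 1024.755 − 1023.795 = 0.960 kg m⁻³ over Δz = 25 − 4 = 21 m.
N² = (9.8/1024.275) × (0.960/21) = 4.3738 × 10⁻⁴ s⁻².
N = √(4.3738 × 10⁻⁴) = 0.020914 rad s⁻¹, so T = 2π/N = 300.43 s = 5.0072 min ≈ 5.01 min.
A positive N² confirms static stability across the interval.

5.01 min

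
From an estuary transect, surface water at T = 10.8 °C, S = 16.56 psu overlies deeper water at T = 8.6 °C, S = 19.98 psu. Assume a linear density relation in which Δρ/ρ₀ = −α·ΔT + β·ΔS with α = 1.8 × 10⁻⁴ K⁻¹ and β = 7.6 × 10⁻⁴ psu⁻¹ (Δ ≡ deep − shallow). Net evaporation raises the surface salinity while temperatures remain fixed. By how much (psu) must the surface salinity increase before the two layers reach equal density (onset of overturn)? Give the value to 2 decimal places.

3.94 psu

Neutral buoyancy requires −α(T_deep − T_surf) + β(S_deep − S_surf′) = 0.
S_surf′ = S_deep − (α/β)·ΔT = 19.98 − (1.8 × 10⁻⁴/7.6 × 10⁻⁴)·(-2.2) = 20.5011 psu.
Increase required: 20.5011 − 16.56 = 3.9411 psu.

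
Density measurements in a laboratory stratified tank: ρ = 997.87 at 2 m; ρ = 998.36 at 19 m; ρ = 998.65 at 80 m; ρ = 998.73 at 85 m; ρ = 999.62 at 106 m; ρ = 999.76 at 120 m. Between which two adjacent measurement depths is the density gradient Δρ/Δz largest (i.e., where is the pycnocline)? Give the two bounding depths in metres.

Compute the density gradient over each adjacent pair:
  2–19 m: Δρ/Δz = 0.49/17 = 0.029 kg m⁻⁴
  19–80 m: Δρ/Δz = 0.29/61 = 4.8 × 10⁻³ kg m⁻⁴
  80–85 m: Δρ/Δz = 0.08/5 = 0.016 kg m⁻⁴
  85–106 m: Δρ/Δz = 0.89/21 = 0.042 kg m⁻⁴
  106–120 m: Δρ/Δz = 0.14/14 = 0.010 kg m⁻⁴
The largest gradient is in the 85–106 m interval — the pycnocline.

85–106 m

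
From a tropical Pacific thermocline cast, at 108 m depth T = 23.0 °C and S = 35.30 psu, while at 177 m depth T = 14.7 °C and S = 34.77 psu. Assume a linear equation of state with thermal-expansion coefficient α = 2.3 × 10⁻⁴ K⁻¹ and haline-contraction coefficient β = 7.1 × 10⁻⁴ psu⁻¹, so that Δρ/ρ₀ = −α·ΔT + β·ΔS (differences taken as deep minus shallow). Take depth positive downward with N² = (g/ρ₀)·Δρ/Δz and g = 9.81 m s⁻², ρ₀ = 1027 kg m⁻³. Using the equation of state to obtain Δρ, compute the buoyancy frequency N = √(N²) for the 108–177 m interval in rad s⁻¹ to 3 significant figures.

0.0148 rad s⁻¹

ΔT = -8.3 K, ΔS = -0.53 psu (deep − shallow).
Δρ/ρ₀ = −αΔT + βΔS = 1.909 × 10⁻³ − 3.763 × 10⁻⁴ = 1.5327 × 10⁻³, so Δρ ≈ 1.574 kg m⁻³.
N² = (g/ρ₀)·Δρ/Δz = g·(Δρ/ρ₀)/Δz = 9.81 × 1.5327 × 10⁻³ / 69 = 2.1791 × 10⁻⁴ s⁻².
N = √(2.1791 × 10⁻⁴) = 0.014762 rad s⁻¹ ≈ 0.0148 rad s⁻¹.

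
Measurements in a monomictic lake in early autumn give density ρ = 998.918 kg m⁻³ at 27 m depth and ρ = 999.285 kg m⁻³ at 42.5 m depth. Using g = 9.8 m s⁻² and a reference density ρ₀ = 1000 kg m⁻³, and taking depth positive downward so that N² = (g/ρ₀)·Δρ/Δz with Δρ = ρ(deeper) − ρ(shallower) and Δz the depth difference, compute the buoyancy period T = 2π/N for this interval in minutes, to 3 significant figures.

Δρ = 999.285 − 998.918 = 0.367 kg m⁻³ over Δz = 42.5 − 27 = 15.5 m.
N² = (9.8/1000) × (0.367/15.5) = 2.3204 × 10⁻⁴ s⁻².
N = √(2.3204 × 10⁻⁴) = 0.015233 rad s⁻¹, so T = 2π/N = 412.47 s = 6.8745 min ≈ 6.87 min.
N² > 0, so the interval is statically stable.

6.87 min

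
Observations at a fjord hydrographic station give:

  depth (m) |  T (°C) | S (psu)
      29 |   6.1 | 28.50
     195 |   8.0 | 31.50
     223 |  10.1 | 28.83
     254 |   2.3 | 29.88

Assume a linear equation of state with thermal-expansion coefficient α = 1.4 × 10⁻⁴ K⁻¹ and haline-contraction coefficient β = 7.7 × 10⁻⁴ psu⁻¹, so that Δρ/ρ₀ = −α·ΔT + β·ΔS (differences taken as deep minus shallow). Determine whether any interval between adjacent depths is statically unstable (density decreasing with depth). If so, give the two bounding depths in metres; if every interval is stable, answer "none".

195–223 m

Evaluate Δρ/ρ₀ = −αΔT + βΔS across each adjacent pair:
  29–195 m: −αΔT+βΔS = −(1.4 × 10⁻⁴)(+1.9)+(7.7 × 10⁻⁴)(+3.00) = 2.0 × 10⁻³ → stable
  195–223 m: −αΔT+βΔS = −(1.4 × 10⁻⁴)(+2.1)+(7.7 × 10⁻⁴)(-2.67) = -2.3 × 10⁻³ → UNSTABLE
  223–254 m: −αΔT+βΔS = −(1.4 × 10⁻⁴)(-7.8)+(7.7 × 10⁻⁴)(+1.05) = 1.9 × 10⁻³ → stable
The 195–223 m interval has Δρ < 0: lighter water underlies denser water.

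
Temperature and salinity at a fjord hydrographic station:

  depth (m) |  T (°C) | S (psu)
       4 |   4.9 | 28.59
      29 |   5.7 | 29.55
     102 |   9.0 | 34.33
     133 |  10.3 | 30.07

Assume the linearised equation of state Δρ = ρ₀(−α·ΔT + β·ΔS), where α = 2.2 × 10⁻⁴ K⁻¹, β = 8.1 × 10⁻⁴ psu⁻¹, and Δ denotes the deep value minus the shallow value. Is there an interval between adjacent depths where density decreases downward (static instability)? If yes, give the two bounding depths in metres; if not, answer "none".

102–133 m

Evaluate Δρ/ρ₀ = −αΔT + βΔS across each adjacent pair:
  4–29 m: −αΔT+βΔS = −(2.2 × 10⁻⁴)(+0.8)+(8.1 × 10⁻⁴)(+0.96) = 6.0 × 10⁻⁴ → stable
  29–102 m: −αΔT+βΔS = −(2.2 × 10⁻⁴)(+3.3)+(8.1 × 10⁻⁴)(+4.78) = 3.1 × 10⁻³ → stable
  102–133 m: −αΔT+βΔS = −(2.2 × 10⁻⁴)(+1.3)+(8.1 × 10⁻⁴)(-4.26) = -3.7 × 10⁻³ → UNSTABLE
The 102–133 m interval has Δρ < 0: lighter water underlies denser water.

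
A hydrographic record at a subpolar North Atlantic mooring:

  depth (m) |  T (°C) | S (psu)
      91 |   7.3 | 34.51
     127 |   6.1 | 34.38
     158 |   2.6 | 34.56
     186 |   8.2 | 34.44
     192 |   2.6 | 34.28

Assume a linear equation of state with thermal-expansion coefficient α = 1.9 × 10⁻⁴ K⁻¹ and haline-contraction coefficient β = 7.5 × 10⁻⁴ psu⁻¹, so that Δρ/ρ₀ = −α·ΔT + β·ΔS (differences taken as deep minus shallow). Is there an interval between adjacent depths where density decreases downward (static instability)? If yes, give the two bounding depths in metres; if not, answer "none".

Evaluate Δρ/ρ₀ = −αΔT + βΔS across each adjacent pair:
  91–127 m: −αΔT+βΔS = −(1.9 × 10⁻⁴)(-1.2)+(7.5 × 10⁻⁴)(-0.13) = 1.3 × 10⁻⁴ → stable
  127–158 m: −αΔT+βΔS = −(1.9 × 10⁻⁴)(-3.5)+(7.5 × 10⁻⁴)(+0.18) = 8.0 × 10⁻⁴ → stable
  158–186 m: −αΔT+βΔS = −(1.9 × 10⁻⁴)(+5.6)+(7.5 × 10⁻⁴)(-0.12) = -1.2 × 10⁻³ → UNSTABLE
  186–192 m: −αΔT+βΔS = −(1.9 × 10⁻⁴)(-5.6)+(7.5 × 10⁻⁴)(-0.16) = 9.4 × 10⁻⁴ → stable
The 158–186 m interval has Δρ < 0: lighter water underlies denser water.

158–186 m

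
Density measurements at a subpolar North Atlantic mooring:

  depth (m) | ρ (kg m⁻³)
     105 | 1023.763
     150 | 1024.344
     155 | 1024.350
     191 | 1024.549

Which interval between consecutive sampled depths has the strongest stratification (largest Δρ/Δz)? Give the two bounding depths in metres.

105–150 m

Compute the density gradient over each adjacent pair:
  105–150 m: Δρ/Δz = 0.581/45 = 0.013 kg m⁻⁴
  150–155 m: Δρ/Δz = 0.006/5 = 1.2 × 10⁻³ kg m⁻⁴
  155–191 m: Δρ/Δz = 0.199/36 = 5.5 × 10⁻³ kg m⁻⁴
The largest gradient is in the 105–150 m interval — the pycnocline.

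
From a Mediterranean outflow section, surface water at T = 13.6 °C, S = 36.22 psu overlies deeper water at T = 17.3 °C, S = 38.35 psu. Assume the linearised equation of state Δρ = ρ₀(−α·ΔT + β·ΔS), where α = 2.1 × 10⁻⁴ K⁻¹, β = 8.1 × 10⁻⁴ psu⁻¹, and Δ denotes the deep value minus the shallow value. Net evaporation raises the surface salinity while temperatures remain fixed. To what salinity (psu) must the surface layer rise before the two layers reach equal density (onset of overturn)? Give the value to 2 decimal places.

Neutral buoyancy requires −α(T_deep − T_surf) + β(S_deep − S_surf′) = 0.
S_surf′ = S_deep − (α/β)·ΔT = 38.35 − (2.1 × 10⁻⁴/8.1 × 10⁻⁴)·(+3.7) = 37.3907 psu.
Increase required: 37.3907 − 36.22 = 1.1707 psu.

37.39 psu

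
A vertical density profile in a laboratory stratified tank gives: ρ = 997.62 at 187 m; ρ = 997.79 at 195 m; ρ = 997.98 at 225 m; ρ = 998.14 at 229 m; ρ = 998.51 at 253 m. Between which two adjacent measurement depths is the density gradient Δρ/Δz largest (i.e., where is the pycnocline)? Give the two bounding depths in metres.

225–229 m

Compute the density gradient over each adjacent pair:
  187–195 m: Δρ/Δz = 0.17/8 = 0.021 kg m⁻⁴
  195–225 m: Δρ/Δz = 0.19/30 = 6.3 × 10⁻³ kg m⁻⁴
  225–229 m: Δρ/Δz = 0.16/4 = 0.040 kg m⁻⁴
  229–253 m: Δρ/Δz = 0.37/24 = 0.015 kg m⁻⁴
The largest gradient is in the 225–229 m interval — the pycnocline.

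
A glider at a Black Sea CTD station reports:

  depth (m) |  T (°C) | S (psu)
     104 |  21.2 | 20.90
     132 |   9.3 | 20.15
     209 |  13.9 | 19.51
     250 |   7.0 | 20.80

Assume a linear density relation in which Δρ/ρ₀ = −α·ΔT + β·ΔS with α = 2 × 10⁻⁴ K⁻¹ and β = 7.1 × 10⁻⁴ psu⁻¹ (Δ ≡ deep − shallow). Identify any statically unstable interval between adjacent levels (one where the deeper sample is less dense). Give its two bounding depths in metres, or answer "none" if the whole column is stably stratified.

132–209 m

Evaluate Δρ/ρ₀ = −αΔT + βΔS across each adjacent pair:
  104–132 m: −αΔT+βΔS = −(2 × 10⁻⁴)(-11.9)+(7.1 × 10⁻⁴)(-0.75) = 1.8 × 10⁻³ → stable
  132–209 m: −αΔT+βΔS = −(2 × 10⁻⁴)(+4.6)+(7.1 × 10⁻⁴)(-0.64) = -1.4 × 10⁻³ → UNSTABLE
  209–250 m: −αΔT+βΔS = −(2 × 10⁻⁴)(-6.9)+(7.1 × 10⁻⁴)(+1.29) = 2.3 × 10⁻³ → stable
The 132–209 m interval has Δρ < 0: lighter water underlies denser water.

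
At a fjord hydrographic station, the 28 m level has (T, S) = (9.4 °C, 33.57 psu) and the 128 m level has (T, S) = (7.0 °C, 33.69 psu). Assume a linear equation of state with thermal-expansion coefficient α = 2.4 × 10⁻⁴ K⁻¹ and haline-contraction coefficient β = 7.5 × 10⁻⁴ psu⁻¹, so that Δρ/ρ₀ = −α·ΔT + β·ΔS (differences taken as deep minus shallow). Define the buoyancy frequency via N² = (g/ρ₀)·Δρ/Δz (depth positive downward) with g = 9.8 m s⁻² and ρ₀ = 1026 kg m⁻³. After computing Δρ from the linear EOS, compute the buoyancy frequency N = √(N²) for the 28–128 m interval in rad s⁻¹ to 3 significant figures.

8.08 × 10⁻³ rad s⁻¹

ΔT = -2.4 K, ΔS = +0.12 psu (deep − shallow).
Δρ/ρ₀ = −αΔT + βΔS = 5.76 × 10⁻⁴ + 9.00 × 10⁻⁵ = 6.66 × 10⁻⁴, so Δρ ≈ 0.6833 kg m⁻³.
N² = (g/ρ₀)·Δρ/Δz = g·(Δρ/ρ₀)/Δz = 9.8 × 6.66 × 10⁻⁴ / 100 = 6.5268 × 10⁻⁵ s⁻².
N = √(6.5268 × 10⁻⁵) = 8.0789 × 10⁻³ rad s⁻¹ ≈ 8.08 × 10⁻³ rad s⁻¹.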